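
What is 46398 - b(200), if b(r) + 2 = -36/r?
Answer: 2320009/50 ≈ 46400.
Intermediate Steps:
b(r) = -2 - 36/r
46398 - b(200) = 46398 - (-2 - 36/200) = 46398 - (-2 - 36*1/200) = 46398 - (-2 - 9/50) = 46398 - 1*(-109/50) = 46398 + 109/50 = 2320009/50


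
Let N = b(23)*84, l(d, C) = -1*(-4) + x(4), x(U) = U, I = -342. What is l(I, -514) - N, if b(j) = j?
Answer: -1924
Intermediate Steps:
l(d, C) = 8 (l(d, C) = -1*(-4) + 4 = 4 + 4 = 8)
N = 1932 (N = 23*84 = 1932)
l(I, -514) - N = 8 - 1*1932 = 8 - 1932 = -1924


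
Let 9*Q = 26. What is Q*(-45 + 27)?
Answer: -52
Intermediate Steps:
Q = 26/9 (Q = (1/9)*26 = 26/9 ≈ 2.8889)
Q*(-45 + 27) = 26*(-45 + 27)/9 = (26/9)*(-18) = -52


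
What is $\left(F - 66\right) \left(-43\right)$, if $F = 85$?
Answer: $-817$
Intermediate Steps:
$\left(F - 66\right) \left(-43\right) = \left(85 - 66\right) \left(-43\right) = 19 \left(-43\right) = -817$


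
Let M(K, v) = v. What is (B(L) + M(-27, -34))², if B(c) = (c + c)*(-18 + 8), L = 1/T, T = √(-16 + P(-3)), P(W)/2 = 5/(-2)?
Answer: 23876/21 - 1360*I*√21/21 ≈ 1137.0 - 296.78*I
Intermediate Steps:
P(W) = -5 (P(W) = 2*(5/(-2)) = 2*(5*(-½)) = 2*(-5/2) = -5)
T = I*√21 (T = √(-16 - 5) = √(-21) = I*√21 ≈ 4.5826*I)
L = -I*√21/21 (L = 1/(I*√21) = -I*√21/21 ≈ -0.21822*I)
B(c) = -20*c (B(c) = (2*c)*(-10) = -20*c)
(B(L) + M(-27, -34))² = (-(-20)*I*√21/21 - 34)² = (20*I*√21/21 - 34)² = (-34 + 20*I*√21/21)²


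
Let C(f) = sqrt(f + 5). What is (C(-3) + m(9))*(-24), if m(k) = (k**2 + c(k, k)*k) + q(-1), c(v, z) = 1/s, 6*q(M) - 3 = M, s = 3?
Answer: -2024 - 24*sqrt(2) ≈ -2057.9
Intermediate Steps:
q(M) = 1/2 + M/6
c(v, z) = 1/3
C(f) = sqrt(5 + f)
m(k) = 1/3 + k**2 + k/3 (m(k) = (k**2 + k/3) + (1/2 + (1/6)*(-1)) = (k**2 + k/3) + (1/2 - 1/6) = (k**2 + k/3) + 1/3 = 1/3 + k**2 + k/3)
(C(-3) + m(9))*(-24) = (sqrt(5 - 3) + (1/3 + 9**2 + (1/3)*9))*(-24) = (sqrt(2) + (1/3 + 81 + 3))*(-24) = (sqrt(2) + 253/3)*(-24) = (253/3 + sqrt(2))*(-24) = -2024 - 24*sqrt(2)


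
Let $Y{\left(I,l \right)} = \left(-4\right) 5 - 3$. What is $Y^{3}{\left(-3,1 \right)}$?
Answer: $-12167$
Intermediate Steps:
$Y{\left(I,l \right)} = -23$ ($Y{\left(I,l \right)} = -20 - 3 = -23$)
$Y^{3}{\left(-3,1 \right)} = \left(-23\right)^{3} = -12167$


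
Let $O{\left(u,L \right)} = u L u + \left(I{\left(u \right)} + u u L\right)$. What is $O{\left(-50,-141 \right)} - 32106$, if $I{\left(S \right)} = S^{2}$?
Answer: $-734606$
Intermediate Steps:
$O{\left(u,L \right)} = u^{2} + 2 L u^{2}$ ($O{\left(u,L \right)} = u L u + \left(u^{2} + u u L\right) = L u u + \left(u^{2} + u^{2} L\right) = L u^{2} + \left(u^{2} + L u^{2}\right) = u^{2} + 2 L u^{2}$)
$O{\left(-50,-141 \right)} - 32106 = \left(-50\right)^{2} \left(1 + 2 \left(-141\right)\right) - 32106 = 2500 \left(1 - 282\right) - 32106 = 2500 \left(-281\right) - 32106 = -702500 - 32106 = -734606$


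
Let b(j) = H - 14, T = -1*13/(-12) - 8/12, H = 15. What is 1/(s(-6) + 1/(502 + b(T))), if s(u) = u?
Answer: -503/3017 ≈ -0.16672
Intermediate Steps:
T = 5/12 (T = -13*(-1/12) - 8*1/12 = 13/12 - ⅔ = 5/12 ≈ 0.41667)
b(j) = 1 (b(j) = 15 - 14 = 1)
1/(s(-6) + 1/(502 + b(T))) = 1/(-6 + 1/(502 + 1)) = 1/(-6 + 1/503) = 1/(-3017/503) = -503/3017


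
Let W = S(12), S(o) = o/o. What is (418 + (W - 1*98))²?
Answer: 103041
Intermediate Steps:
S(o) = 1
W = 1
(418 + (W - 1*98))² = (418 + (1 - 1*98))² = (418 + (1 - 98))² = (418 - 97)² = 321² = 103041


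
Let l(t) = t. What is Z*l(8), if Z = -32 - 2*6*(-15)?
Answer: 1184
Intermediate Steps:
Z = 148 (Z = -32 - 12*(-15) = -32 + 180 = 148)
Z*l(8) = 148*8 = 1184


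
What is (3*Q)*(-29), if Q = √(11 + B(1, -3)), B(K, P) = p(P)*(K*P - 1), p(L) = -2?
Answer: -87*√19 ≈ -379.22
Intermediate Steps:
B(K, P) = 2 - 2*K*P (B(K, P) = -2*(K*P - 1) = -2*(-1 + K*P) = 2 - 2*K*P)
Q = √19 (Q = √(11 + (2 - 2*1*(-3))) = √(11 + (2 + 6)) = √(11 + 8) = √19 ≈ 4.3589)
(3*Q)*(-29) = (3*√19)*(-29) = -87*√19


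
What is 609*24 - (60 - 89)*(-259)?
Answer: 7105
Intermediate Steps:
609*24 - (60 - 89)*(-259) = 14616 - (-29)*(-259) = 14616 - 1*7511 = 14616 - 7511 = 7105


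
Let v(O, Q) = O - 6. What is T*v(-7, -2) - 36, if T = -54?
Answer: 666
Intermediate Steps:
v(O, Q) = -6 + O
T*v(-7, -2) - 36 = -54*(-6 - 7) - 36 = -54*(-13) - 36 = 702 - 36 = 666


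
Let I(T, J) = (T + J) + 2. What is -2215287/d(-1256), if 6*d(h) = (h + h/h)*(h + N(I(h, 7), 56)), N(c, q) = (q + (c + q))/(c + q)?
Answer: -15830440902/1875925055 ≈ -8.4387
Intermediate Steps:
I(T, J) = 2 + J + T (I(T, J) = (J + T) + 2 = 2 + J + T)
N(c, q) = (c + 2*q)/(c + q)
d(h) = (1 + h)*(h + (121 + h)/(65 + h))/6 (d(h) = ((h + h/h)*(h + ((2 + 7 + h) + 2*56)/((2 + 7 + h) + 56)))/6 = ((h + 1)*(h + ((9 + h) + 112)/((9 + h) + 56)))/6 = ((1 + h)*(h + (121 + h)/(65 + h)))/6 = (1 + h)*(h + (121 + h)/(65 + h))/6)
-2215287/d(-1256) = -2215287*6*(65 - 1256)/(121 + (-1256)³ + 67*(-1256)² + 187*(-1256)) = -2215287*(-7146/(121 - 1981385216 + 67*1577536 - 234872)) = -2215287*(-7146/(121 - 1981385216 + 105694912 - 234872)) = -2215287/((⅙)*(-1/1191)*(-1875925055)) = -2215287/1875925055/7146 = -2215287*7146/1875925055 = -15830440902/1875925055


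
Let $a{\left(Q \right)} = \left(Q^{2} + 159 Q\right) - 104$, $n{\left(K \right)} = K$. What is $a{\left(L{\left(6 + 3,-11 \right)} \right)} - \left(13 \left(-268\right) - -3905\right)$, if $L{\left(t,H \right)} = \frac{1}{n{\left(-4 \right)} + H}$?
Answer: $- \frac{120509}{225} \approx -535.6$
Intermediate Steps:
$L{\left(t,H \right)} = \frac{1}{-4 + H}$
$a{\left(Q \right)} = -104 + Q^{2} + 159 Q$
$a{\left(L{\left(6 + 3,-11 \right)} \right)} - \left(13 \left(-268\right) - -3905\right) = \left(-104 + \left(\frac{1}{-4 - 11}\right)^{2} + \frac{159}{-4 - 11}\right) - \left(13 \left(-268\right) - -3905\right) = \left(-104 + \left(\frac{1}{-15}\right)^{2} + \frac{159}{-15}\right) - \left(-3484 + 3905\right) = \left(-104 + \left(- \frac{1}{15}\right)^{2} + 159 \left(- \frac{1}{15}\right)\right) - 421 = \left(-104 + \frac{1}{225} - \frac{53}{5}\right) - 421 = - \frac{25784}{225} - 421 = - \frac{120509}{225}$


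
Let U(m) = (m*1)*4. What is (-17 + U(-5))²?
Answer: 1369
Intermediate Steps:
U(m) = 4*m (U(m) = m*4 = 4*m)
(-17 + U(-5))² = (-17 + 4*(-5))² = (-17 - 20)² = (-37)² = 1369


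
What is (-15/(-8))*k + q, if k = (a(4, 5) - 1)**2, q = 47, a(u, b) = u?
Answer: 511/8 ≈ 63.875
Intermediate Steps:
k = 9 (k = (4 - 1)**2 = 3**2 = 9)
(-15/(-8))*k + q = -15/(-8)*9 + 47 = -15*(-1/8)*9 + 47 = (15/8)*9 + 47 = 135/8 + 47 = 511/8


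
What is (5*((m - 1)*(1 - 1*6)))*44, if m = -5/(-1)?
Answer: -4400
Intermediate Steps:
m = 5 (m = -5*(-1) = 5)
(5*((m - 1)*(1 - 1*6)))*44 = (5*((5 - 1)*(1 - 1*6)))*44 = (5*(4*(1 - 6)))*44 = (5*(4*(-5)))*44 = (5*(-20))*44 = -100*44 = -4400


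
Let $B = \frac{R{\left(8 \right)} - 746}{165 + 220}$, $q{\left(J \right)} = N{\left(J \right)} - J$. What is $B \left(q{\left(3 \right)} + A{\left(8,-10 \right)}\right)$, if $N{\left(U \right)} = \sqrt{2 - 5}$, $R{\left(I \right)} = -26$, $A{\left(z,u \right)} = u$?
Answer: $\frac{10036}{385} - \frac{772 i \sqrt{3}}{385} \approx 26.068 - 3.4731 i$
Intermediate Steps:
$N{\left(U \right)} = i \sqrt{3}$ ($N{\left(U \right)} = \sqrt{-3} = i \sqrt{3}$)
$q{\left(J \right)} = - J + i \sqrt{3}$ ($q{\left(J \right)} = i \sqrt{3} - J = - J + i \sqrt{3}$)
$B = - \frac{772}{385}$ ($B = \frac{-26 - 746}{165 + 220} = \frac{-26 - 746}{385} = \left(-772\right) \frac{1}{385} = - \frac{772}{385} \approx -2.0052$)
$B \left(q{\left(3 \right)} + A{\left(8,-10 \right)}\right) = - \frac{772 \left(\left(\left(-1\right) 3 + i \sqrt{3}\right) - 10\right)}{385} = - \frac{772 \left(\left(-3 + i \sqrt{3}\right) - 10\right)}{385} = - \frac{772 \left(-13 + i \sqrt{3}\right)}{385} = \frac{10036}{385} - \frac{772 i \sqrt{3}}{385}$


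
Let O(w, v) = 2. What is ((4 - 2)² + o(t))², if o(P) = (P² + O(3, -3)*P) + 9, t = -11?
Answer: 12544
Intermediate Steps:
o(P) = 9 + P² + 2*P (o(P) = (P² + 2*P) + 9 = 9 + P² + 2*P)
((4 - 2)² + o(t))² = ((4 - 2)² + (9 + (-11)² + 2*(-11)))² = (2² + (9 + 121 - 22))² = (4 + 108)² = 112² = 12544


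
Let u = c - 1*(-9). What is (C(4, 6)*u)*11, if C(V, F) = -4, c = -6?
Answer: -132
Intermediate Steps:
u = 3 (u = -6 - 1*(-9) = -6 + 9 = 3)
(C(4, 6)*u)*11 = -4*3*11 = -12*11 = -132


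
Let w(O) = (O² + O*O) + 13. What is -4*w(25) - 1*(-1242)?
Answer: -3810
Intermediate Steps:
w(O) = 13 + 2*O² (w(O) = (O² + O²) + 13 = 2*O² + 13 = 13 + 2*O²)
-4*w(25) - 1*(-1242) = -4*(13 + 2*25²) - 1*(-1242) = -4*(13 + 2*625) + 1242 = -4*(13 + 1250) + 1242 = -4*1263 + 1242 = -5052 + 1242 = -3810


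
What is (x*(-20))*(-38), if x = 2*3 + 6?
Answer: 9120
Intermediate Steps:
x = 12 (x = 6 + 6 = 12)
(x*(-20))*(-38) = (12*(-20))*(-38) = -240*(-38) = 9120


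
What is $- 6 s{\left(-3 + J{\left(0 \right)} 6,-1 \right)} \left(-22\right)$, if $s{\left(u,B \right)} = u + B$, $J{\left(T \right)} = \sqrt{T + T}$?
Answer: $-528$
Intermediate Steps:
$J{\left(T \right)} = \sqrt{2} \sqrt{T}$ ($J{\left(T \right)} = \sqrt{2 T} = \sqrt{2} \sqrt{T}$)
$s{\left(u,B \right)} = B + u$
$- 6 s{\left(-3 + J{\left(0 \right)} 6,-1 \right)} \left(-22\right) = - 6 \left(-1 - \left(3 - \sqrt{2} \sqrt{0} \cdot 6\right)\right) \left(-22\right) = - 6 \left(-1 - \left(3 - \sqrt{2} \cdot 0 \cdot 6\right)\right) \left(-22\right) = - 6 \left(-1 + \left(-3 + 0 \cdot 6\right)\right) \left(-22\right) = - 6 \left(-1 + \left(-3 + 0\right)\right) \left(-22\right) = - 6 \left(-1 - 3\right) \left(-22\right) = \left(-6\right) \left(-4\right) \left(-22\right) = 24 \left(-22\right) = -528$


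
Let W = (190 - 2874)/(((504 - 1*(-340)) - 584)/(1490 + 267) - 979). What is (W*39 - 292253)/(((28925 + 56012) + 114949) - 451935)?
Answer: 167481786849/144494902769 ≈ 1.1591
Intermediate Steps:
W = 4715788/1719843 (W = -2684/(((504 + 340) - 584)/1757 - 979) = -2684/((844 - 584)*(1/1757) - 979) = -2684/(260*(1/1757) - 979) = -2684/(260/1757 - 979) = -2684/(-1719843/1757) = -2684*(-1757/1719843) = 4715788/1719843 ≈ 2.7420)
(W*39 - 292253)/(((28925 + 56012) + 114949) - 451935) = ((4715788/1719843)*39 - 292253)/(((28925 + 56012) + 114949) - 451935) = (61305244/573281 - 292253)/((84937 + 114949) - 451935) = -167481786849/(573281*(199886 - 451935)) = -167481786849/573281/(-252049) = -167481786849/573281*(-1/252049) = 167481786849/144494902769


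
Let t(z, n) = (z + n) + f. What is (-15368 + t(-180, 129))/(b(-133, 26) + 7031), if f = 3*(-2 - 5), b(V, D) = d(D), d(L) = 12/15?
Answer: -77200/35159 ≈ -2.1957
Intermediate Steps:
d(L) = ⅘ (d(L) = 12*(1/15) = ⅘)
b(V, D) = ⅘
f = -21 (f = 3*(-7) = -21)
t(z, n) = -21 + n + z (t(z, n) = (z + n) - 21 = (n + z) - 21 = -21 + n + z)
(-15368 + t(-180, 129))/(b(-133, 26) + 7031) = (-15368 + (-21 + 129 - 180))/(⅘ + 7031) = (-15368 - 72)/(35159/5) = -15440*5/35159 = -77200/35159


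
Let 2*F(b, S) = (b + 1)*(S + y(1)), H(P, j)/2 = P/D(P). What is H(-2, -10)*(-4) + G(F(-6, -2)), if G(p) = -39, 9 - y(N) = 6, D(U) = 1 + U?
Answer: -55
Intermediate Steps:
y(N) = 3 (y(N) = 9 - 1*6 = 9 - 6 = 3)
H(P, j) = 2*P/(1 + P) (H(P, j) = 2*(P/(1 + P)) = 2*P/(1 + P))
F(b, S) = (1 + b)*(3 + S)/2 (F(b, S) = ((b + 1)*(S + 3))/2 = ((1 + b)*(3 + S))/2 = (1 + b)*(3 + S)/2)
H(-2, -10)*(-4) + G(F(-6, -2)) = (2*(-2)/(1 - 2))*(-4) - 39 = (2*(-2)/(-1))*(-4) - 39 = (2*(-2)*(-1))*(-4) - 39 = 4*(-4) - 39 = -16 - 39 = -55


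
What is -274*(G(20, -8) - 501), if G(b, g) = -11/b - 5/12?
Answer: 2063083/15 ≈ 1.3754e+5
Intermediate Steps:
G(b, g) = -5/12 - 11/b (G(b, g) = -11/b - 5*1/12 = -11/b - 5/12 = -5/12 - 11/b)
-274*(G(20, -8) - 501) = -274*((-5/12 - 11/20) - 501) = -274*(-29/30 - 501) = -274*(-15059/30) = 2063083/15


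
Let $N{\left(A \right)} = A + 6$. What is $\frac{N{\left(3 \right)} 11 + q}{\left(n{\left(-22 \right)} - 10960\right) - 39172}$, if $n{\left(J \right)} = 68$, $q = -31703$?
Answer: $\frac{7901}{12516} \approx 0.63127$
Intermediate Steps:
$N{\left(A \right)} = 6 + A$
$\frac{N{\left(3 \right)} 11 + q}{\left(n{\left(-22 \right)} - 10960\right) - 39172} = \frac{\left(6 + 3\right) 11 - 31703}{\left(68 - 10960\right) - 39172} = \frac{9 \cdot 11 - 31703}{-10892 - 39172} = \frac{99 - 31703}{-50064} = \left(-31604\right) \left(- \frac{1}{50064}\right) = \frac{7901}{12516}$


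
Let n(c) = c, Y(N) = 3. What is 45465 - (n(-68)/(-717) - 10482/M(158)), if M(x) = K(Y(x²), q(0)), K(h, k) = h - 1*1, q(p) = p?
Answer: 36356134/717 ≈ 50706.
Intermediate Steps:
K(h, k) = -1 + h (K(h, k) = h - 1 = -1 + h)
M(x) = 2 (M(x) = -1 + 3 = 2)
45465 - (n(-68)/(-717) - 10482/M(158)) = 45465 - (-68/(-717) - 10482/2) = 45465 - (-68*(-1/717) - 10482*½) = 45465 - (68/717 - 5241) = 45465 - 1*(-3757729/717) = 45465 + 3757729/717 = 36356134/717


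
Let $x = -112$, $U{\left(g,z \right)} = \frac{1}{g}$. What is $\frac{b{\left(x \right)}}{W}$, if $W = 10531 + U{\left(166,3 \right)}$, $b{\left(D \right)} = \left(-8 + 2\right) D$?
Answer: $\frac{111552}{1748147} \approx 0.063812$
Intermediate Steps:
$b{\left(D \right)} = - 6 D$
$W = \frac{1748147}{166}$ ($W = 10531 + \frac{1}{166} = \frac{1748147}{166} \approx 10531.0$)
$\frac{b{\left(x \right)}}{W} = \frac{\left(-6\right) \left(-112\right)}{\frac{1748147}{166}} = 672 \cdot \frac{166}{1748147} = \frac{111552}{1748147}$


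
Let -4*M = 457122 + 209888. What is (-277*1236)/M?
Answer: 684744/333505 ≈ 2.0532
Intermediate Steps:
M = -333505/2 (M = -(457122 + 209888)/4 = -¼*667010 = -333505/2 ≈ -1.6675e+5)
(-277*1236)/M = (-277*1236)/(-333505/2) = -342372*(-2/333505) = 684744/333505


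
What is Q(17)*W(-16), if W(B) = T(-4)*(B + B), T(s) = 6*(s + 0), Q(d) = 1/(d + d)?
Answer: 384/17 ≈ 22.588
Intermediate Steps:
Q(d) = 1/(2*d)
T(s) = 6*s
W(B) = -48*B (W(B) = (6*(-4))*(B + B) = -48*B)
Q(17)*W(-16) = ((½)/17)*(-48*(-16)) = ((½)*(1/17))*768 = (1/34)*768 = 384/17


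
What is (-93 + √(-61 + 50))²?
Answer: (93 - I*√11)² ≈ 8638.0 - 616.89*I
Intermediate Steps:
(-93 + √(-61 + 50))² = (-93 + √(-11))² = (-93 + I*√11)²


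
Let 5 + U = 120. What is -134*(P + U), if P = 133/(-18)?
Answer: -129779/9 ≈ -14420.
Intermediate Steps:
U = 115 (U = -5 + 120 = 115)
P = -133/18 (P = 133*(-1/18) = -133/18 ≈ -7.3889)
-134*(P + U) = -134*(-133/18 + 115) = -134*1937/18 = -129779/9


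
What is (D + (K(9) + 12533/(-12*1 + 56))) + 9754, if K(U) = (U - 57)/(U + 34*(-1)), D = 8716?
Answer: 20632437/1100 ≈ 18757.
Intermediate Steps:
K(U) = (-57 + U)/(-34 + U) (K(U) = (-57 + U)/(U - 34) = (-57 + U)/(-34 + U))
(D + (K(9) + 12533/(-12*1 + 56))) + 9754 = (8716 + ((-57 + 9)/(-34 + 9) + 12533/(-12*1 + 56))) + 9754 = (8716 + (-48/(-25) + 12533/(-12 + 56))) + 9754 = (8716 + (-1/25*(-48) + 12533/44)) + 9754 = (8716 + (48/25 + 12533*(1/44))) + 9754 = (8716 + (48/25 + 12533/44)) + 9754 = (8716 + 315437/1100) + 9754 = 9903037/1100 + 9754 = 20632437/1100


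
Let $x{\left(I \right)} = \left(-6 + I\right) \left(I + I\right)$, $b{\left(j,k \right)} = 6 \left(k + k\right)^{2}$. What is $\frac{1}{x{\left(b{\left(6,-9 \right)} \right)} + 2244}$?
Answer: $\frac{1}{7537188} \approx 1.3268 \cdot 10^{-7}$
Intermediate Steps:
$b{\left(j,k \right)} = 24 k^{2}$ ($b{\left(j,k \right)} = 6 \left(2 k\right)^{2} = 6 \cdot 4 k^{2} = 24 k^{2}$)
$x{\left(I \right)} = 2 I \left(-6 + I\right)$ ($x{\left(I \right)} = \left(-6 + I\right) 2 I = 2 I \left(-6 + I\right)$)
$\frac{1}{x{\left(b{\left(6,-9 \right)} \right)} + 2244} = \frac{1}{2 \cdot 24 \left(-9\right)^{2} \left(-6 + 24 \left(-9\right)^{2}\right) + 2244} = \frac{1}{2 \cdot 24 \cdot 81 \left(-6 + 24 \cdot 81\right) + 2244} = \frac{1}{2 \cdot 1944 \left(-6 + 1944\right) + 2244} = \frac{1}{2 \cdot 1944 \cdot 1938 + 2244} = \frac{1}{7534944 + 2244} = \frac{1}{7537188}$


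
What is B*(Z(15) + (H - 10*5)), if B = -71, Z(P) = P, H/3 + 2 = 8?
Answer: 1207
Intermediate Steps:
H = 18 (H = -6 + 3*8 = -6 + 24 = 18)
B*(Z(15) + (H - 10*5)) = -71*(15 + (18 - 10*5)) = -71*(15 + (18 - 50)) = -71*(15 - 32) = -71*(-17) = 1207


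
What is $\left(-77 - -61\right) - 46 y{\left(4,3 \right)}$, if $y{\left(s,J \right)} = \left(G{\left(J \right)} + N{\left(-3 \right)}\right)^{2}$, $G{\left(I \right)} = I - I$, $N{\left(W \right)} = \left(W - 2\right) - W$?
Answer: $-200$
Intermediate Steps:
$N{\left(W \right)} = -2$ ($N{\left(W \right)} = \left(W - 2\right) - W = \left(-2 + W\right) - W = -2$)
$G{\left(I \right)} = 0$
$y{\left(s,J \right)} = 4$ ($y{\left(s,J \right)} = \left(0 - 2\right)^{2} = \left(-2\right)^{2} = 4$)
$\left(-77 - -61\right) - 46 y{\left(4,3 \right)} = \left(-77 - -61\right) - 184 = \left(-77 + 61\right) - 184 = -16 - 184 = -200$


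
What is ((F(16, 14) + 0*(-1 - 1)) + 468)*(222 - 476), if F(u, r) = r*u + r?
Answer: -179324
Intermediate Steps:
F(u, r) = r + r*u
((F(16, 14) + 0*(-1 - 1)) + 468)*(222 - 476) = ((14*(1 + 16) + 0*(-1 - 1)) + 468)*(222 - 476) = ((14*17 + 0*(-2)) + 468)*(-254) = ((238 + 0) + 468)*(-254) = (238 + 468)*(-254) = 706*(-254) = -179324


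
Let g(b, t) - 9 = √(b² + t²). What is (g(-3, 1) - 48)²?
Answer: (39 - √10)² ≈ 1284.3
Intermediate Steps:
g(b, t) = 9 + √(b² + t²)
(g(-3, 1) - 48)² = ((9 + √((-3)² + 1²)) - 48)² = ((9 + √(9 + 1)) - 48)² = ((9 + √10) - 48)² = (-39 + √10)²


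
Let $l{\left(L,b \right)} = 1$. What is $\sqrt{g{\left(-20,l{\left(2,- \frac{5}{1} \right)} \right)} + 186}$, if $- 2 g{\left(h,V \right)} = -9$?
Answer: $\frac{\sqrt{762}}{2} \approx 13.802$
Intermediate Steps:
$g{\left(h,V \right)} = \frac{9}{2}$ ($g{\left(h,V \right)} = \left(- \frac{1}{2}\right) \left(-9\right) = \frac{9}{2}$)
$\sqrt{g{\left(-20,l{\left(2,- \frac{5}{1} \right)} \right)} + 186} = \sqrt{\frac{9}{2} + 186} = \sqrt{\frac{381}{2}} = \frac{\sqrt{762}}{2}$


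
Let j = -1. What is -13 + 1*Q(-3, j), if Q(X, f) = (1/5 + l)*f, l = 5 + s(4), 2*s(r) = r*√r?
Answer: -111/5 ≈ -22.200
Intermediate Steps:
s(r) = r^(3/2)/2 (s(r) = (r*√r)/2 = r^(3/2)/2)
l = 9 (l = 5 + 4^(3/2)/2 = 5 + (½)*8 = 5 + 4 = 9)
Q(X, f) = 46*f/5 (Q(X, f) = (1/5 + 9)*f = (⅕ + 9)*f = 46*f/5)
-13 + 1*Q(-3, j) = -13 + 1*((46/5)*(-1)) = -13 + 1*(-46/5) = -13 - 46/5 = -111/5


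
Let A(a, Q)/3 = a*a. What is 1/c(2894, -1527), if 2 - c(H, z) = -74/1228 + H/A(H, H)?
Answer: 1332687/2745529 ≈ 0.48540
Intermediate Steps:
A(a, Q) = 3*a² (A(a, Q) = 3*(a*a) = 3*a²)
c(H, z) = 1265/614 - 1/(3*H) (c(H, z) = 2 - (-74/1228 + H/((3*H²))) = 2 - (-74*1/1228 + H*(1/(3*H²))) = 2 - (-37/614 + 1/(3*H)) = 2 + (37/614 - 1/(3*H)) = 1265/614 - 1/(3*H))
1/c(2894, -1527) = 1/((1/1842)*(-614 + 3795*2894)/2894) = 1/((1/1842)*(1/2894)*(-614 + 10982730)) = 1/((1/1842)*(1/2894)*10982116) = 1/(2745529/1332687) = 1332687/2745529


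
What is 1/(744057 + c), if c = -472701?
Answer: 1/271356 ≈ 3.6852e-6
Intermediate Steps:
1/(744057 + c) = 1/(744057 - 472701) = 1/271356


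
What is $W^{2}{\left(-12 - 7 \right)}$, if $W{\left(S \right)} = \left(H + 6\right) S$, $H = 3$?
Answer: $29241$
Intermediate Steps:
$W{\left(S \right)} = 9 S$ ($W{\left(S \right)} = \left(3 + 6\right) S = 9 S$)
$W^{2}{\left(-12 - 7 \right)} = \left(9 \left(-12 - 7\right)\right)^{2} = \left(9 \left(-19\right)\right)^{2} = \left(-171\right)^{2} = 29241$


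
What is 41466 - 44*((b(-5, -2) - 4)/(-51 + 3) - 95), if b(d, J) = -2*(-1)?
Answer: 273865/6 ≈ 45644.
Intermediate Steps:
b(d, J) = 2
41466 - 44*((b(-5, -2) - 4)/(-51 + 3) - 95) = 41466 - 44*((2 - 4)/(-51 + 3) - 95) = 41466 - 44*(-2/(-48) - 95) = 41466 - 44*(-2*(-1/48) - 95) = 41466 - 44*(1/24 - 95) = 41466 - 44*(-2279)/24 = 41466 - 1*(-25069/6) = 41466 + 25069/6 = 273865/6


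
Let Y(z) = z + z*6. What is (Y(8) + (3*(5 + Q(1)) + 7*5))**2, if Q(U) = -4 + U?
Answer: 9409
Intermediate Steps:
Y(z) = 7*z (Y(z) = z + 6*z = 7*z)
(Y(8) + (3*(5 + Q(1)) + 7*5))**2 = (7*8 + (3*(5 + (-4 + 1)) + 7*5))**2 = (56 + (3*(5 - 3) + 35))**2 = (56 + (3*2 + 35))**2 = (56 + (6 + 35))**2 = (56 + 41)**2 = 97**2 = 9409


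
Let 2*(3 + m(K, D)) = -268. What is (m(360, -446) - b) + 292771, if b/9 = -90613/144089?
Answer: 42166155943/144089 ≈ 2.9264e+5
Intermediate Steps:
m(K, D) = -137 (m(K, D) = -3 + (½)*(-268) = -3 - 134 = -137)
b = -815517/144089 (b = 9*(-90613/144089) = -815517/144089 ≈ -5.6598)
(m(360, -446) - b) + 292771 = (-137 - 1*(-815517/144089)) + 292771 = (-137 + 815517/144089) + 292771 = -18924676/144089 + 292771 = 42166155943/144089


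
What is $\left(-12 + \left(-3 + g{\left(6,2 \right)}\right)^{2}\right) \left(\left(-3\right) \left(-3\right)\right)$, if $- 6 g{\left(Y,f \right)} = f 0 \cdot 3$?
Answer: $-27$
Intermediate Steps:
$g{\left(Y,f \right)} = 0$ ($g{\left(Y,f \right)} = - \frac{f 0 \cdot 3}{6} = - \frac{0 \cdot 3}{6} = \left(- \frac{1}{6}\right) 0 = 0$)
$\left(-12 + \left(-3 + g{\left(6,2 \right)}\right)^{2}\right) \left(\left(-3\right) \left(-3\right)\right) = \left(-12 + \left(-3 + 0\right)^{2}\right) \left(\left(-3\right) \left(-3\right)\right) = \left(-12 + \left(-3\right)^{2}\right) 9 = \left(-12 + 9\right) 9 = \left(-3\right) 9 = -27$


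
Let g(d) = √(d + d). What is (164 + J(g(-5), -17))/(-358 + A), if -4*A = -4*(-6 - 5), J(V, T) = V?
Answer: -4/9 - I*√10/369 ≈ -0.44444 - 0.0085699*I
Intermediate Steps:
g(d) = √2*√d (g(d) = √(2*d) = √2*√d)
A = -11 (A = -(-1)*(-6 - 5) = -(-1)*(-11) = -¼*44 = -11)
(164 + J(g(-5), -17))/(-358 + A) = (164 + √2*√(-5))/(-358 - 11) = (164 + √2*(I*√5))/(-369) = (164 + I*√10)*(-1/369) = -4/9 - I*√10/369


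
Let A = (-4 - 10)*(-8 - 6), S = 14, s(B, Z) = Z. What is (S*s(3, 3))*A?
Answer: 8232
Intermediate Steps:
A = 196 (A = -14*(-14) = 196)
(S*s(3, 3))*A = (14*3)*196 = 42*196 = 8232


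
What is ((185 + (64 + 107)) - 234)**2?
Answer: 14884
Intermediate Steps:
((185 + (64 + 107)) - 234)**2 = ((185 + 171) - 234)**2 = (356 - 234)**2 = 122**2 = 14884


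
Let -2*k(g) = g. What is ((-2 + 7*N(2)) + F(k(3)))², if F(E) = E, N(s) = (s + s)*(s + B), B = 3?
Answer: 74529/4 ≈ 18632.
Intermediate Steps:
N(s) = 2*s*(3 + s) (N(s) = (s + s)*(s + 3) = (2*s)*(3 + s) = 2*s*(3 + s))
k(g) = -g/2
((-2 + 7*N(2)) + F(k(3)))² = ((-2 + 7*(2*2*(3 + 2))) - ½*3)² = ((-2 + 7*(2*2*5)) - 3/2)² = ((-2 + 7*20) - 3/2)² = ((-2 + 140) - 3/2)² = (138 - 3/2)² = (273/2)² = 74529/4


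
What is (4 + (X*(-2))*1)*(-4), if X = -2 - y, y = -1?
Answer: -24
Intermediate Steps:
X = -1 (X = -2 - 1*(-1) = -2 + 1 = -1)
(4 + (X*(-2))*1)*(-4) = (4 - 1*(-2)*1)*(-4) = (4 + 2*1)*(-4) = (4 + 2)*(-4) = 6*(-4) = -24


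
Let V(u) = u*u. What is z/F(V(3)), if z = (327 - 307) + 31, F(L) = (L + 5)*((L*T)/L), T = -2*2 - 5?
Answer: -17/42 ≈ -0.40476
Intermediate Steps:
T = -9 (T = -4 - 5 = -9)
V(u) = u**2
F(L) = -45 - 9*L (F(L) = (L + 5)*((L*(-9))/L) = (5 + L)*((-9*L)/L) = (5 + L)*(-9) = -45 - 9*L)
z = 51 (z = 20 + 31 = 51)
z/F(V(3)) = 51/(-45 - 9*3**2) = 51/(-45 - 9*9) = 51/(-45 - 81) = 51/(-126) = 51*(-1/126) = -17/42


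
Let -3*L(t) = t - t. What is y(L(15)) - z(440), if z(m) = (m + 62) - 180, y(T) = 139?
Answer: -183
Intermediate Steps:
L(t) = 0 (L(t) = -(t - t)/3 = -⅓*0 = 0)
z(m) = -118 + m (z(m) = (62 + m) - 180 = -118 + m)
y(L(15)) - z(440) = 139 - (-118 + 440) = 139 - 1*322 = 139 - 322 = -183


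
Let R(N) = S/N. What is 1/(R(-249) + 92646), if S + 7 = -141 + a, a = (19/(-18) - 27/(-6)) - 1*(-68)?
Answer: 2241/207620375 ≈ 1.0794e-5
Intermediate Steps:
a = 643/9 (a = (19*(-1/18) - 27*(-⅙)) + 68 = (-19/18 + 9/2) + 68 = 31/9 + 68 = 643/9 ≈ 71.444)
S = -689/9 (S = -7 + (-141 + 643/9) = -7 - 626/9 = -689/9 ≈ -76.556)
R(N) = -689/(9*N)
1/(R(-249) + 92646) = 1/(-689/9/(-249) + 92646) = 1/(-689/9*(-1/249) + 92646) = 1/(689/2241 + 92646) = 1/(207620375/2241) = 2241/207620375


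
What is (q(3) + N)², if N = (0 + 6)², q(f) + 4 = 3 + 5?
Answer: 1600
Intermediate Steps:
q(f) = 4 (q(f) = -4 + (3 + 5) = -4 + 8 = 4)
N = 36 (N = 6² = 36)
(q(3) + N)² = (4 + 36)² = 40² = 1600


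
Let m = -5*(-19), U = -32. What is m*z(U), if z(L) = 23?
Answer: 2185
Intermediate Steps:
m = 95
m*z(U) = 95*23 = 2185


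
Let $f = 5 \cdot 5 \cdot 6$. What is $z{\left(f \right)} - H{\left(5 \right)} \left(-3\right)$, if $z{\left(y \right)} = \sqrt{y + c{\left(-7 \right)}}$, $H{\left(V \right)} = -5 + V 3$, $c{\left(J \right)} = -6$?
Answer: $360$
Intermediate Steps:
$H{\left(V \right)} = -5 + 3 V$
$f = 150$ ($f = 25 \cdot 6 = 150$)
$z{\left(y \right)} = \sqrt{-6 + y}$ ($z{\left(y \right)} = \sqrt{y - 6} = \sqrt{-6 + y}$)
$z{\left(f \right)} - H{\left(5 \right)} \left(-3\right) = \sqrt{-6 + 150} - (-5 + 3 \cdot 5) \left(-3\right) = \sqrt{144} - (-5 + 15) \left(-3\right) = 12 \left(-1\right) 10 \left(-3\right) = 12 \left(\left(-10\right) \left(-3\right)\right) = 12 \cdot 30 = 360$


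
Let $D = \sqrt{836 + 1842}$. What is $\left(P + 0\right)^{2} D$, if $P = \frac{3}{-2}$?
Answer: $\frac{9 \sqrt{2678}}{4} \approx 116.44$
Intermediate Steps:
$P = - \frac{3}{2}$ ($P = 3 \left(- \frac{1}{2}\right) = - \frac{3}{2} \approx -1.5$)
$D = \sqrt{2678} \approx 51.749$
$\left(P + 0\right)^{2} D = \left(- \frac{3}{2} + 0\right)^{2} \sqrt{2678} = \left(- \frac{3}{2}\right)^{2} \sqrt{2678} = \frac{9 \sqrt{2678}}{4}$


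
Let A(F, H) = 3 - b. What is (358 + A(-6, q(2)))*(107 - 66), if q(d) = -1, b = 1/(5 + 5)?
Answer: 147969/10 ≈ 14797.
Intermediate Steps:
b = ⅒ (b = 1/10 = ⅒ ≈ 0.10000)
A(F, H) = 29/10 (A(F, H) = 3 - 1*⅒ = 3 - ⅒ = 29/10)
(358 + A(-6, q(2)))*(107 - 66) = (358 + 29/10)*(107 - 66) = (3609/10)*41 = 147969/10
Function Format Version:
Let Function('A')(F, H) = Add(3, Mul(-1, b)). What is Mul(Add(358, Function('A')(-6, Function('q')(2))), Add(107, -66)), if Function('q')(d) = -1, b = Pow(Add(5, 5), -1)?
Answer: Rational(147969, 10) ≈ 14797.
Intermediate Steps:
b = Rational(1, 10) (b = Pow(10, -1) = Rational(1, 10) ≈ 0.10000)
Function('A')(F, H) = Rational(29, 10) (Function('A')(F, H) = Add(3, Mul(-1, Rational(1, 10))) = Add(3, Rational(-1, 10)) = Rational(29, 10))
Mul(Add(358, Function('A')(-6, Function('q')(2))), Add(107, -66)) = Mul(Add(358, Rational(29, 10)), Add(107, -66)) = Mul(Rational(3609, 10), 41) = Rational(147969, 10)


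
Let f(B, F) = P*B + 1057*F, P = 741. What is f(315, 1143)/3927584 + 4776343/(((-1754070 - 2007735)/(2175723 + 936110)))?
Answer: -29188194736583545133/7387402564560 ≈ -3.9511e+6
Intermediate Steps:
f(B, F) = 741*B + 1057*F
f(315, 1143)/3927584 + 4776343/(((-1754070 - 2007735)/(2175723 + 936110))) = (741*315 + 1057*1143)/3927584 + 4776343/(((-1754070 - 2007735)/(2175723 + 936110))) = (233415 + 1208151)*(1/3927584) + 4776343/((-3761805/3111833)) = 1441566*(1/3927584) + 4776343/((-3761805*1/3111833)) = 720783/1963792 + 4776343/(-3761805/3111833) = 720783/1963792 + 4776343*(-3111833/3761805) = 720783/1963792 - 14863181766719/3761805 = -29188194736583545133/7387402564560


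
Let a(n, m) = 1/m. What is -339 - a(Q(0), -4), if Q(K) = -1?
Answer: -1355/4 ≈ -338.75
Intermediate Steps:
-339 - a(Q(0), -4) = -339 - 1/(-4) = -339 - 1*(-¼) = -339 + ¼ = -1355/4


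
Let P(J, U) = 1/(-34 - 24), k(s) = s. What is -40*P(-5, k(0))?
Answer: 20/29 ≈ 0.68966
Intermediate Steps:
P(J, U) = -1/58 (P(J, U) = 1/(-58) = -1/58)
-40*P(-5, k(0)) = -40*(-1/58) = 20/29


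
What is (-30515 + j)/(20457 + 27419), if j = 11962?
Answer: -18553/47876 ≈ -0.38752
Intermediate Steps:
(-30515 + j)/(20457 + 27419) = (-30515 + 11962)/(20457 + 27419) = -18553/47876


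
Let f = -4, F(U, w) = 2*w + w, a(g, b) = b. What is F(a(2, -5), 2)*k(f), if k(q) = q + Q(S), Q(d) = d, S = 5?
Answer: 6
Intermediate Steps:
F(U, w) = 3*w
k(q) = 5 + q (k(q) = q + 5 = 5 + q)
F(a(2, -5), 2)*k(f) = (3*2)*(5 - 4) = 6*1 = 6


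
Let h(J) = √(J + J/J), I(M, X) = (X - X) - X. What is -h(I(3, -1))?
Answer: -√2 ≈ -1.4142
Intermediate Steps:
I(M, X) = -X (I(M, X) = 0 - X = -X)
h(J) = √(1 + J) (h(J) = √(J + 1) = √(1 + J))
-h(I(3, -1)) = -√(1 - 1*(-1)) = -√(1 + 1) = -√2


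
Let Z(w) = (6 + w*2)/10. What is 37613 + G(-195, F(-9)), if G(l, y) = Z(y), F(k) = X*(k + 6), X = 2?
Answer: 188062/5 ≈ 37612.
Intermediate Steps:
F(k) = 12 + 2*k (F(k) = 2*(k + 6) = 2*(6 + k) = 12 + 2*k)
Z(w) = 3/5 + w/5 (Z(w) = (6 + 2*w)*(1/10) = 3/5 + w/5)
G(l, y) = 3/5 + y/5
37613 + G(-195, F(-9)) = 37613 + (3/5 + (12 + 2*(-9))/5) = 37613 + (3/5 + (12 - 18)/5) = 37613 + (3/5 + (1/5)*(-6)) = 37613 + (3/5 - 6/5) = 37613 - 3/5 = 188062/5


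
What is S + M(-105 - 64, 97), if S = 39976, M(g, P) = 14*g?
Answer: 37610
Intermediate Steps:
S + M(-105 - 64, 97) = 39976 + 14*(-105 - 64) = 39976 + 14*(-169) = 39976 - 2366 = 37610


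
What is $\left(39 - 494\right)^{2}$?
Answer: $207025$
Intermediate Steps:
$\left(39 - 494\right)^{2} = \left(-455\right)^{2} = 207025$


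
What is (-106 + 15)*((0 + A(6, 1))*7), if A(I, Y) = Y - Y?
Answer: 0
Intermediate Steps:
A(I, Y) = 0
(-106 + 15)*((0 + A(6, 1))*7) = (-106 + 15)*((0 + 0)*7) = -0*7 = -91*0 = 0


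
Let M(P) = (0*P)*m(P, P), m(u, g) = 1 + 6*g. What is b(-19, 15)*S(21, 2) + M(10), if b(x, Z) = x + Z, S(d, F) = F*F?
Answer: -16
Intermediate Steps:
S(d, F) = F²
M(P) = 0 (M(P) = (0*P)*(1 + 6*P) = 0*(1 + 6*P) = 0)
b(x, Z) = Z + x
b(-19, 15)*S(21, 2) + M(10) = (15 - 19)*2² + 0 = -4*4 + 0 = -16 + 0 = -16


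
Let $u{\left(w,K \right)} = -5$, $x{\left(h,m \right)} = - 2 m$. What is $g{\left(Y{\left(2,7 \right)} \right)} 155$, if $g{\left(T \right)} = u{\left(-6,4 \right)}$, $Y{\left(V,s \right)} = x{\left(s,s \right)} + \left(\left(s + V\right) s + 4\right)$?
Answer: $-775$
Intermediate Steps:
$Y{\left(V,s \right)} = 4 - 2 s + s \left(V + s\right)$ ($Y{\left(V,s \right)} = - 2 s + \left(\left(s + V\right) s + 4\right) = - 2 s + \left(\left(V + s\right) s + 4\right) = - 2 s + \left(s \left(V + s\right) + 4\right) = - 2 s + \left(4 + s \left(V + s\right)\right) = 4 - 2 s + s \left(V + s\right)$)
$g{\left(T \right)} = -5$
$g{\left(Y{\left(2,7 \right)} \right)} 155 = \left(-5\right) 155 = -775$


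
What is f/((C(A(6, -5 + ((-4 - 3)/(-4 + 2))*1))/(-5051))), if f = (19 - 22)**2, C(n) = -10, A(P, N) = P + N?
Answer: 45459/10 ≈ 4545.9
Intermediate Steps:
A(P, N) = N + P
f = 9 (f = (-3)**2 = 9)
f/((C(A(6, -5 + ((-4 - 3)/(-4 + 2))*1))/(-5051))) = 9/((-10/(-5051))) = 9/((-10*(-1/5051))) = 9/(10/5051) = 9*(5051/10) = 45459/10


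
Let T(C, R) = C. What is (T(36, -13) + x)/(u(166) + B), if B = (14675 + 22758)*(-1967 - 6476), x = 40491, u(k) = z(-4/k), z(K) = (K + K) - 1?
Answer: -3363741/26231886064 ≈ -0.00012823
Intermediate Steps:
z(K) = -1 + 2*K (z(K) = 2*K - 1 = -1 + 2*K)
u(k) = -1 - 8/k (u(k) = -1 + 2*(-4/k) = -1 - 8/k)
B = -316046819 (B = 37433*(-8443) = -316046819)
(T(36, -13) + x)/(u(166) + B) = (36 + 40491)/((-8 - 1*166)/166 - 316046819) = 40527/((-8 - 166)/166 - 316046819) = 40527/((1/166)*(-174) - 316046819) = 40527/(-87/83 - 316046819) = 40527/(-26231886064/83) = 40527*(-83/26231886064) = -3363741/26231886064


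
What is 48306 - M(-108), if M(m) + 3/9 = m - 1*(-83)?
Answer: 144994/3 ≈ 48331.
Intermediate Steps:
M(m) = 248/3 + m (M(m) = -1/3 + (m - 1*(-83)) = -1/3 + (m + 83) = -1/3 + (83 + m) = 248/3 + m)
48306 - M(-108) = 48306 - (248/3 - 108) = 48306 - 1*(-76/3) = 48306 + 76/3 = 144994/3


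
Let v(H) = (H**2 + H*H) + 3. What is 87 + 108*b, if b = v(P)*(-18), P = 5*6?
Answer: -3504945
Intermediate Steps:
P = 30
v(H) = 3 + 2*H**2 (v(H) = (H**2 + H**2) + 3 = 2*H**2 + 3 = 3 + 2*H**2)
b = -32454 (b = (3 + 2*30**2)*(-18) = (3 + 2*900)*(-18) = (3 + 1800)*(-18) = 1803*(-18) = -32454)
87 + 108*b = 87 + 108*(-32454) = 87 - 3505032 = -3504945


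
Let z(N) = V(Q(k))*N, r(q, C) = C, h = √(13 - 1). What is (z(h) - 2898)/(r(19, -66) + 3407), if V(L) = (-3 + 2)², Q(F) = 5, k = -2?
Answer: -2898/3341 + 2*√3/3341 ≈ -0.86637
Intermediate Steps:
h = 2*√3 (h = √12 = 2*√3 ≈ 3.4641)
V(L) = 1 (V(L) = (-1)² = 1)
z(N) = N (z(N) = 1*N = N)
(z(h) - 2898)/(r(19, -66) + 3407) = (2*√3 - 2898)/(-66 + 3407) = (-2898 + 2*√3)/3341 = (-2898 + 2*√3)*(1/3341) = -2898/3341 + 2*√3/3341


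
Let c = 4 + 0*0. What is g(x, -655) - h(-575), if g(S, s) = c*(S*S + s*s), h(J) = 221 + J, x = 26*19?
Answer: 2692598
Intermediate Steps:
x = 494
c = 4 (c = 4 + 0 = 4)
g(S, s) = 4*S**2 + 4*s**2 (g(S, s) = 4*(S*S + s*s) = 4*(S**2 + s**2) = 4*S**2 + 4*s**2)
g(x, -655) - h(-575) = (4*494**2 + 4*(-655)**2) - (221 - 575) = (4*244036 + 4*429025) - 1*(-354) = (976144 + 1716100) + 354 = 2692244 + 354 = 2692598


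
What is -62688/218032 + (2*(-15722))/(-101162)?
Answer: 16067336/689267287 ≈ 0.023311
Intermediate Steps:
-62688/218032 + (2*(-15722))/(-101162) = -62688*1/218032 - 31444*(-1/101162) = -3918/13627 + 15722/50581 = 16067336/689267287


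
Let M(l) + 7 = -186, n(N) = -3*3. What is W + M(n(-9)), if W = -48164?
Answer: -48357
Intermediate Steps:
n(N) = -9
M(l) = -193 (M(l) = -7 - 186 = -193)
W + M(n(-9)) = -48164 - 193 = -48357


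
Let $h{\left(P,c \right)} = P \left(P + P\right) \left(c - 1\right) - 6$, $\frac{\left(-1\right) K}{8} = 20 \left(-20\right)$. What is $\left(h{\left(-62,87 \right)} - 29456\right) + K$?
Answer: $634906$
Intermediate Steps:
$K = 3200$ ($K = - 8 \cdot 20 \left(-20\right) = \left(-8\right) \left(-400\right) = 3200$)
$h{\left(P,c \right)} = -6 + 2 P^{2} \left(-1 + c\right)$ ($h{\left(P,c \right)} = P 2 P \left(-1 + c\right) - 6 = 2 P^{2} \left(-1 + c\right) - 6 = -6 + 2 P^{2} \left(-1 + c\right)$)
$\left(h{\left(-62,87 \right)} - 29456\right) + K = \left(\left(-6 - 2 \left(-62\right)^{2} + 2 \cdot 87 \left(-62\right)^{2}\right) - 29456\right) + 3200 = \left(\left(-6 - 7688 + 2 \cdot 87 \cdot 3844\right) - 29456\right) + 3200 = \left(\left(-6 - 7688 + 668856\right) - 29456\right) + 3200 = \left(661162 - 29456\right) + 3200 = 631706 + 3200 = 634906$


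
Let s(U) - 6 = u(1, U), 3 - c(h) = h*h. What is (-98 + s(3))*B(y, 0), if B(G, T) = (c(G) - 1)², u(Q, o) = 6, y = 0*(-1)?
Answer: -344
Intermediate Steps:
y = 0
c(h) = 3 - h² (c(h) = 3 - h*h = 3 - h²)
B(G, T) = (2 - G²)² (B(G, T) = ((3 - G²) - 1)² = (2 - G²)²)
s(U) = 12 (s(U) = 6 + 6 = 12)
(-98 + s(3))*B(y, 0) = (-98 + 12)*(-2 + 0²)² = -86*(-2 + 0)² = -86*(-2)² = -86*4 = -344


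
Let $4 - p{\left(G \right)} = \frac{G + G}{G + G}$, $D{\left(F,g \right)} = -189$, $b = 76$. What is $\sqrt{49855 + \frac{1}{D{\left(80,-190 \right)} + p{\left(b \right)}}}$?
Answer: $\frac{\sqrt{1724783394}}{186} \approx 223.28$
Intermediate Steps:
$p{\left(G \right)} = 3$ ($p{\left(G \right)} = 4 - \frac{G + G}{G + G} = 4 - \frac{2 G}{2 G} = 4 - 2 G \frac{1}{2 G} = 4 - 1 = 3$)
$\sqrt{49855 + \frac{1}{D{\left(80,-190 \right)} + p{\left(b \right)}}} = \sqrt{49855 + \frac{1}{-189 + 3}} = \sqrt{49855 + \frac{1}{-186}} = \sqrt{49855 - \frac{1}{186}} = \sqrt{\frac{9273029}{186}} = \frac{\sqrt{1724783394}}{186}$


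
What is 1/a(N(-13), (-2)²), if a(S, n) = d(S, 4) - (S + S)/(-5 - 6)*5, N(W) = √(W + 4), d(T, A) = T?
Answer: -11*I/63 ≈ -0.1746*I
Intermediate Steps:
N(W) = √(4 + W)
a(S, n) = 21*S/11 (a(S, n) = S - (S + S)/(-5 - 6)*5 = S - (2*S)/(-11)*5 = S - (2*S)*(-1/11)*5 = S - (-2*S/11)*5 = S - (-10)*S/11 = S + 10*S/11 = 21*S/11)
1/a(N(-13), (-2)²) = 1/(21*√(4 - 13)/11) = 1/(21*√(-9)/11) = 1/(21*(3*I)/11) = 1/(63*I/11) = -11*I/63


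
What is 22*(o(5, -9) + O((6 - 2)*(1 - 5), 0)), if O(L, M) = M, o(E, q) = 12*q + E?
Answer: -2266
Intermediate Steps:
o(E, q) = E + 12*q
22*(o(5, -9) + O((6 - 2)*(1 - 5), 0)) = 22*((5 + 12*(-9)) + 0) = 22*((5 - 108) + 0) = 22*(-103 + 0) = 22*(-103) = -2266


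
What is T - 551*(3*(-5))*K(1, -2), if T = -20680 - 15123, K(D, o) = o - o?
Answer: -35803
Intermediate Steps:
K(D, o) = 0
T = -35803
T - 551*(3*(-5))*K(1, -2) = -35803 - 551*(3*(-5))*0 = -35803 - 551*(-15*0) = -35803 - 551*0 = -35803 - 1*0 = -35803 + 0 = -35803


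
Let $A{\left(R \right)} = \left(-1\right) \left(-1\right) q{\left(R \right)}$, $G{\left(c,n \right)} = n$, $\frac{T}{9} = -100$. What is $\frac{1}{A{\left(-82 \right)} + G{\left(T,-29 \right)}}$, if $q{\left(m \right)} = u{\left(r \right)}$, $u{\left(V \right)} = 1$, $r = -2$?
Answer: $- \frac{1}{28} \approx -0.035714$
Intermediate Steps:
$T = -900$ ($T = 9 \left(-100\right) = -900$)
$q{\left(m \right)} = 1$
$A{\left(R \right)} = 1$ ($A{\left(R \right)} = \left(-1\right) \left(-1\right) 1 = 1 \cdot 1 = 1$)
$\frac{1}{A{\left(-82 \right)} + G{\left(T,-29 \right)}} = \frac{1}{1 - 29} = \frac{1}{-28} = - \frac{1}{28}$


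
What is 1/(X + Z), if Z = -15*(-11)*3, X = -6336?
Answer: -1/5841 ≈ -0.00017120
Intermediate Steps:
Z = 495 (Z = 165*3 = 495)
1/(X + Z) = 1/(-6336 + 495) = 1/(-5841) = -1/5841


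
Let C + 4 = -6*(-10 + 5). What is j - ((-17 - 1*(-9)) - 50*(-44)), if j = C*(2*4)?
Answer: -1984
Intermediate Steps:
C = 26 (C = -4 - 6*(-10 + 5) = -4 - 6*(-5) = -4 + 30 = 26)
j = 208 (j = 26*(2*4) = 26*8 = 208)
j - ((-17 - 1*(-9)) - 50*(-44)) = 208 - ((-17 - 1*(-9)) - 50*(-44)) = 208 - ((-17 + 9) + 2200) = 208 - (-8 + 2200) = 208 - 1*2192 = 208 - 2192 = -1984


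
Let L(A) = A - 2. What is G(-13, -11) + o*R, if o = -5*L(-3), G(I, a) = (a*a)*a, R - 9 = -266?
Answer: -7756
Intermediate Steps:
R = -257 (R = 9 - 266 = -257)
L(A) = -2 + A
G(I, a) = a³ (G(I, a) = a²*a = a³)
o = 25 (o = -5*(-2 - 3) = -5*(-5) = 25)
G(-13, -11) + o*R = (-11)³ + 25*(-257) = -1331 - 6425 = -7756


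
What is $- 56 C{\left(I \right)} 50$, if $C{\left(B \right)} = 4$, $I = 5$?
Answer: $-11200$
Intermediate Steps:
$- 56 C{\left(I \right)} 50 = \left(-56\right) 4 \cdot 50 = \left(-224\right) 50 = -11200$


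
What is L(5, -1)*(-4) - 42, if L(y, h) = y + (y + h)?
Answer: -78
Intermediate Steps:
L(y, h) = h + 2*y (L(y, h) = y + (h + y) = h + 2*y)
L(5, -1)*(-4) - 42 = (-1 + 2*5)*(-4) - 42 = (-1 + 10)*(-4) - 42 = 9*(-4) - 42 = -36 - 42 = -78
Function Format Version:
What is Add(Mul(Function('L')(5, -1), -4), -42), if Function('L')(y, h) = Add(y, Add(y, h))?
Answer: -78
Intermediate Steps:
Function('L')(y, h) = Add(h, Mul(2, y)) (Function('L')(y, h) = Add(y, Add(h, y)) = Add(h, Mul(2, y)))
Add(Mul(Function('L')(5, -1), -4), -42) = Add(Mul(Add(-1, Mul(2, 5)), -4), -42) = Add(Mul(Add(-1, 10), -4), -42) = Add(Mul(9, -4), -42) = Add(-36, -42) = -78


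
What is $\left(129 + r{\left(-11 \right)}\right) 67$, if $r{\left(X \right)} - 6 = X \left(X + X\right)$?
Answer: $25259$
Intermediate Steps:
$r{\left(X \right)} = 6 + 2 X^{2}$ ($r{\left(X \right)} = 6 + X \left(X + X\right) = 6 + X 2 X = 6 + 2 X^{2}$)
$\left(129 + r{\left(-11 \right)}\right) 67 = \left(129 + \left(6 + 2 \left(-11\right)^{2}\right)\right) 67 = \left(129 + \left(6 + 2 \cdot 121\right)\right) 67 = \left(129 + \left(6 + 242\right)\right) 67 = \left(129 + 248\right) 67 = 377 \cdot 67 = 25259$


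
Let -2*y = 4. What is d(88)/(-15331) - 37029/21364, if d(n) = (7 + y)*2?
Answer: -567905239/327531484 ≈ -1.7339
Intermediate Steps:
y = -2 (y = -1/2*4 = -2)
d(n) = 10 (d(n) = (7 - 2)*2 = 5*2 = 10)
d(88)/(-15331) - 37029/21364 = 10/(-15331) - 37029/21364 = 10*(-1/15331) - 37029*1/21364 = -10/15331 - 37029/21364 = -567905239/327531484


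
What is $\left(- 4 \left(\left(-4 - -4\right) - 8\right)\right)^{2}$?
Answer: $1024$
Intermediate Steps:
$\left(- 4 \left(\left(-4 - -4\right) - 8\right)\right)^{2} = \left(- 4 \left(\left(-4 + 4\right) - 8\right)\right)^{2} = \left(- 4 \left(0 - 8\right)\right)^{2} = \left(\left(-4\right) \left(-8\right)\right)^{2} = 32^{2} = 1024$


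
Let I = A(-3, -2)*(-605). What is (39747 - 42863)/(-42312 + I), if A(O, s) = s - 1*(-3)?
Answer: 3116/42917 ≈ 0.072605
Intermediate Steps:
A(O, s) = 3 + s (A(O, s) = s + 3 = 3 + s)
I = -605 (I = (3 - 2)*(-605) = 1*(-605) = -605)
(39747 - 42863)/(-42312 + I) = (39747 - 42863)/(-42312 - 605) = -3116/(-42917) = -3116*(-1/42917) = 3116/42917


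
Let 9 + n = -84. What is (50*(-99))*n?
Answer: 460350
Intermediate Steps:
n = -93 (n = -9 - 84 = -93)
(50*(-99))*n = (50*(-99))*(-93) = -4950*(-93) = 460350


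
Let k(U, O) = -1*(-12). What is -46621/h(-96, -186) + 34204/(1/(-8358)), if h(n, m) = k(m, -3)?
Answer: -3430571005/12 ≈ -2.8588e+8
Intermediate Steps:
k(U, O) = 12
h(n, m) = 12
-46621/h(-96, -186) + 34204/(1/(-8358)) = -46621/12 + 34204/(1/(-8358)) = -46621*1/12 + 34204/(-1/8358) = -46621/12 + 34204*(-8358) = -46621/12 - 285877032 = -3430571005/12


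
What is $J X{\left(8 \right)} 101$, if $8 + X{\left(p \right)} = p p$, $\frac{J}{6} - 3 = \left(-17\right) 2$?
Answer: $-1052016$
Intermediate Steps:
$J = -186$ ($J = 18 + 6 \left(\left(-17\right) 2\right) = 18 + 6 \left(-34\right) = 18 - 204 = -186$)
$X{\left(p \right)} = -8 + p^{2}$ ($X{\left(p \right)} = -8 + p p = -8 + p^{2}$)
$J X{\left(8 \right)} 101 = - 186 \left(-8 + 8^{2}\right) 101 = - 186 \left(-8 + 64\right) 101 = \left(-186\right) 56 \cdot 101 = \left(-10416\right) 101 = -1052016$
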